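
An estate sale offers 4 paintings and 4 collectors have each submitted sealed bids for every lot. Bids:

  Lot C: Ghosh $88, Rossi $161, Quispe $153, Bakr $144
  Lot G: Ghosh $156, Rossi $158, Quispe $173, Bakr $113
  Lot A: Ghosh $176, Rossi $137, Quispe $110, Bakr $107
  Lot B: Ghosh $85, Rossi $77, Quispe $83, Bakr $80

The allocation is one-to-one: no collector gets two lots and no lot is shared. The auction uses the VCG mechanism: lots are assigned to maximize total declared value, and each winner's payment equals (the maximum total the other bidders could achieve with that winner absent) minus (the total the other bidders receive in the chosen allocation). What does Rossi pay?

Efficient allocation: Ghosh→Lot A ($176), Rossi→Lot C ($161), Quispe→Lot G ($173), Bakr→Lot B ($80); total welfare W = $590.
Rossi receives Lot C at value $161, so the others get W − 161 = $429.
Without Rossi: best allocation of the remaining 3 bidders over all 4 lots is Ghosh→Lot A ($176), Quispe→Lot G ($173), Bakr→Lot C ($144), total $493.
VCG payment = (others' best without Rossi) − (others' welfare with Rossi) = 493 − 429 = $64.

Rossi pays $64.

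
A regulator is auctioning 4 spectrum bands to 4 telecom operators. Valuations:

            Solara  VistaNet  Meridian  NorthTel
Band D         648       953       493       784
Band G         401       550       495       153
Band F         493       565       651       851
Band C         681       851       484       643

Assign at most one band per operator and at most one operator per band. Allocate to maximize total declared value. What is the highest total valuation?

This is the linear assignment problem.
Optimal: Solara→Band C ($681M), VistaNet→Band D ($953M), Meridian→Band G ($495M), NorthTel→Band F ($851M) — total 681+953+495+851 = $2980M.
Row-greedy (each operator in turn takes its best remaining band) gives $2438M, worse by 542.

Maximum total: $2980M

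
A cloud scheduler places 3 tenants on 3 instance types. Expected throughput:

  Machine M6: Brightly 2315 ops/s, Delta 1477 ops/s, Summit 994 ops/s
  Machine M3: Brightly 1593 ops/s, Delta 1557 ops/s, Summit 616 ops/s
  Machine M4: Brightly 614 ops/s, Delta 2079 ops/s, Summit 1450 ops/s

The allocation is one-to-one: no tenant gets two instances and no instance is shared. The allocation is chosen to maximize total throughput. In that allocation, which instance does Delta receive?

Delta receives Machine M3.

Treat this as an assignment problem: match each tenant to one instance.
Optimal: Brightly→Machine M6 (2315 ops/s), Delta→Machine M3 (1557 ops/s), Summit→Machine M4 (1450 ops/s) — total 2315+1557+1450 = 5322 ops/s.
Max-entry greedy (repeatedly take the single best remaining cell) gives 5010 ops/s, worse by 312.
Next-best assignment: Brightly→Machine M6, Delta→Machine M4, Summit→Machine M3 = 5010 ops/s.
No other one-to-one assignment exceeds 5322 ops/s.
Delta's own top instance is Machine M4 (2079 ops/s), but forcing Delta→Machine M4 and reassigning the rest optimally gives only 5010 ops/s — worse by 312.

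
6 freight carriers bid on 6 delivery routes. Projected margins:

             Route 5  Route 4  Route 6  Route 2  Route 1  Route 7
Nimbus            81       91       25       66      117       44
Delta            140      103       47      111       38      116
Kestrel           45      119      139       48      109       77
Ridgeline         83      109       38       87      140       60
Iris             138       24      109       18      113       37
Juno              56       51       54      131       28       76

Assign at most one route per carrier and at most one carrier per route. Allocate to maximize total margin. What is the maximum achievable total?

Maximum total: $755k

Treat this as an assignment problem: match each carrier to one route.
Optimal: Nimbus→Route 4 ($91k), Delta→Route 7 ($116k), Kestrel→Route 6 ($139k), Ridgeline→Route 1 ($140k), Iris→Route 5 ($138k), Juno→Route 2 ($131k) — total 91+116+139+140+138+131 = $755k.
Column-greedy (each route in turn goes to its best remaining carrier) gives $683k, worse by 72.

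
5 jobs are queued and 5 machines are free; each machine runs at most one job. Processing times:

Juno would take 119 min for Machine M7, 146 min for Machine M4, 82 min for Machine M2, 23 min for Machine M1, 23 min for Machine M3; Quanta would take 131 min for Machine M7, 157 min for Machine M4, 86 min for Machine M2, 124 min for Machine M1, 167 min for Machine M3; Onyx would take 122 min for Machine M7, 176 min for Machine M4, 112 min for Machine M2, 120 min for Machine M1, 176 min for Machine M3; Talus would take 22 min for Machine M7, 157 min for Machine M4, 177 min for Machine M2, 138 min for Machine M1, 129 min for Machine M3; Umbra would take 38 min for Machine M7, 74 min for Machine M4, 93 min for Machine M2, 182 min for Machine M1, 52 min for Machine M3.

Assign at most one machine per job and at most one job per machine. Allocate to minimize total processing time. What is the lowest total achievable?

Min total: 325 min

Optimal: Juno→Machine M3 (23 min), Quanta→Machine M2 (86 min), Onyx→Machine M1 (120 min), Talus→Machine M7 (22 min), Umbra→Machine M4 (74 min) — total 23+86+120+22+74 = 325 min.
Next-best assignment: Juno→Machine M3, Quanta→Machine M1, Onyx→Machine M2, Talus→Machine M7, Umbra→Machine M4 = 355 min.
No other one-to-one assignment undercuts 325 min.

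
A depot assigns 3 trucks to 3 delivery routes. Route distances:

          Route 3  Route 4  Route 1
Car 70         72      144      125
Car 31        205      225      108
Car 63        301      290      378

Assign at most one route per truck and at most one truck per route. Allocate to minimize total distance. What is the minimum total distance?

Min total: 470 km

This is the linear assignment problem.
Optimal: Car 70→Route 3 (72 km), Car 31→Route 1 (108 km), Car 63→Route 4 (290 km) — total 72+108+290 = 470 km.
Column-greedy (each route in turn goes to its cheapest remaining truck) gives 675 km, worse by 205.
Next-best assignment: Car 70→Route 4, Car 31→Route 1, Car 63→Route 3 = 553 km.
Swapping Car 63↔Car 31 (Car 63→Route 1 378 km, Car 31→Route 4 225 km) adds 205.
Every other assignment is strictly worse.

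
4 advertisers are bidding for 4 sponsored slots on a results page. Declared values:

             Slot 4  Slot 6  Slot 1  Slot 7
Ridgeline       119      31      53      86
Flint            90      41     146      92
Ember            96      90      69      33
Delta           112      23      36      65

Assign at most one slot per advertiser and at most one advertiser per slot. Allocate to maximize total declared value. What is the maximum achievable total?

Max total: $434

This is the linear assignment problem.
Optimal: Ridgeline→Slot 7 ($86), Flint→Slot 1 ($146), Ember→Slot 6 ($90), Delta→Slot 4 ($112) — total 86+146+90+112 = $434.
Column-greedy (each slot in turn goes to its best remaining advertiser) gives $420, worse by 14.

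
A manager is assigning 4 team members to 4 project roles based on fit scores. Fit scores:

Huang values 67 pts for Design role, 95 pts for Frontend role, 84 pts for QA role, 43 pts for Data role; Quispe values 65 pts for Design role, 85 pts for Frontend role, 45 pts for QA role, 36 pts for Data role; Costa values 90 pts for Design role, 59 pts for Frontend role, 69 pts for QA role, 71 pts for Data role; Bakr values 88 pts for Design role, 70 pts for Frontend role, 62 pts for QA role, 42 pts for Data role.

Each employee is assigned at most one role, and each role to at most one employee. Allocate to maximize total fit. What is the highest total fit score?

Optimal: Huang→QA role (84 pts), Quispe→Frontend role (85 pts), Costa→Data role (71 pts), Bakr→Design role (88 pts) — total 84+85+71+88 = 328 pts.
Column-greedy (each role in turn goes to its best remaining employee) gives 283 pts, worse by 45.
Next-best assignment: Huang→QA role, Quispe→Frontend role, Costa→Design role, Bakr→Data role = 301 pts.

Maximum total: 328 pts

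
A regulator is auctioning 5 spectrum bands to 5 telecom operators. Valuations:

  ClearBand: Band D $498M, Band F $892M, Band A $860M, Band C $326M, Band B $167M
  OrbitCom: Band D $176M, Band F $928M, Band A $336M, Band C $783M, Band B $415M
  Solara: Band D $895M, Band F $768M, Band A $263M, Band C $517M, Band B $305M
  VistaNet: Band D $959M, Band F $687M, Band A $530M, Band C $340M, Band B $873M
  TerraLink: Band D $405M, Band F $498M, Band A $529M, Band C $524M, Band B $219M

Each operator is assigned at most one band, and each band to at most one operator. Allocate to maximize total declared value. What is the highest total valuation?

Maximum total: $4080M

Optimal: ClearBand→Band A ($860M), OrbitCom→Band F ($928M), Solara→Band D ($895M), VistaNet→Band B ($873M), TerraLink→Band C ($524M) — total 860+928+895+873+524 = $4080M.
Row-greedy (each operator in turn takes its best remaining band) gives $3972M, worse by 108.
Checked against all permutations: $4080M is optimal.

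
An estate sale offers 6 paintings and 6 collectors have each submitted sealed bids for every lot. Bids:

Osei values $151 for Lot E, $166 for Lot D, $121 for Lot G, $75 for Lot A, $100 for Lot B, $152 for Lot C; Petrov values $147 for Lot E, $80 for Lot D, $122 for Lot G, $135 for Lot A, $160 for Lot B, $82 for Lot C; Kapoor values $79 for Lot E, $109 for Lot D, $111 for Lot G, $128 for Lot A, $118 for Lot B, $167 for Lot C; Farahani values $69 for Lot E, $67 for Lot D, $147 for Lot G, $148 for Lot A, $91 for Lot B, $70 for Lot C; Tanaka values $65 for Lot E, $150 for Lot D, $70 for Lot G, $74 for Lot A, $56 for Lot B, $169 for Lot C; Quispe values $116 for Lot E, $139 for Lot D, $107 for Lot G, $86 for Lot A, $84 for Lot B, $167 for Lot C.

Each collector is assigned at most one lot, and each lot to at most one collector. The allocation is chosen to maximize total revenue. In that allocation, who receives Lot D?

Tanaka receives Lot D.

Optimal: Osei→Lot E ($151), Petrov→Lot B ($160), Kapoor→Lot A ($128), Farahani→Lot G ($147), Tanaka→Lot D ($150), Quispe→Lot C ($167) — total 151+160+128+147+150+167 = $903.
Max-entry greedy (repeatedly take the single best remaining cell) gives $870, worse by 33.
Next-best assignment: Osei→Lot E, Petrov→Lot B, Kapoor→Lot A, Farahani→Lot G, Tanaka→Lot C, Quispe→Lot D = $894.
Tanaka's own top lot is Lot C ($169), but forcing Tanaka→Lot C and reassigning the rest optimally gives only $894 — worse by 9.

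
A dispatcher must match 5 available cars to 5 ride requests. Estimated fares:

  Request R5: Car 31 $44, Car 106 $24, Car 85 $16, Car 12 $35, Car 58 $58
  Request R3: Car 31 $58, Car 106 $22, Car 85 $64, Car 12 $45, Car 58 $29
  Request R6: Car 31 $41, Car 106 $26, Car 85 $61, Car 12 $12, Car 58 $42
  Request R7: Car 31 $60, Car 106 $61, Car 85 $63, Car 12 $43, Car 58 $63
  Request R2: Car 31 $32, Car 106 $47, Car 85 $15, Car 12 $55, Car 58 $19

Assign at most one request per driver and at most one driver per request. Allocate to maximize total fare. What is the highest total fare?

Maximum total: $293

Optimal: Car 31→Request R3 ($58), Car 106→Request R7 ($61), Car 85→Request R6 ($61), Car 12→Request R2 ($55), Car 58→Request R5 ($58) — total 58+61+61+55+58 = $293.
Max-entry greedy (repeatedly take the single best remaining cell) gives $252, worse by 41.
Every other assignment is strictly worse.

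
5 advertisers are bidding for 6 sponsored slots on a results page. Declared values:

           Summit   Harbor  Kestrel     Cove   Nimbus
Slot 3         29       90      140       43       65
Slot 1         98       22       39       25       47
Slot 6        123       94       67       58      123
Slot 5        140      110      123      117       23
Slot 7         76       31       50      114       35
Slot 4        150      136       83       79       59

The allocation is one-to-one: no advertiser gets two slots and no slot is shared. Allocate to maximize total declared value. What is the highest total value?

Treat this as an assignment problem: match each advertiser to one slot.
Optimal: Summit→Slot 5 ($140), Harbor→Slot 4 ($136), Kestrel→Slot 3 ($140), Cove→Slot 7 ($114), Nimbus→Slot 6 ($123) — total 140+136+140+114+123 = $653.
Column-greedy (each slot in turn goes to its best remaining advertiser) gives $509, worse by 144.
Swapping Nimbus↔Cove (Nimbus→Slot 7 $35, Cove→Slot 6 $58) loses 144.
Every other assignment is strictly worse.

Maximum total: $653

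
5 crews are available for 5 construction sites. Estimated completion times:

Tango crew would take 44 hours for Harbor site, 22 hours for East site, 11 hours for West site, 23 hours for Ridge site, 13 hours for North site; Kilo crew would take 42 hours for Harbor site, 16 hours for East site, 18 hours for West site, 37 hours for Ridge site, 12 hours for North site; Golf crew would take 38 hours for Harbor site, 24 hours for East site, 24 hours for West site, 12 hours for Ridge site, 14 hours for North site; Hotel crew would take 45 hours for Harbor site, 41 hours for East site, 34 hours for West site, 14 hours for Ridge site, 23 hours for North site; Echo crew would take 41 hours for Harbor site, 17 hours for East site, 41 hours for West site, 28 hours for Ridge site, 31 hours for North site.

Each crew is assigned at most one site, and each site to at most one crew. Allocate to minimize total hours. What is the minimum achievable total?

Min total: 92 hours

Optimal: Tango crew→West site (11 hours), Kilo crew→North site (12 hours), Golf crew→Harbor site (38 hours), Hotel crew→Ridge site (14 hours), Echo crew→East site (17 hours) — total 11+12+38+14+17 = 92 hours.
Min-entry greedy (repeatedly take the single cheapest remaining cell) gives 97 hours, worse by 5.
Next-best assignment: Tango crew→West site, Kilo crew→East site, Golf crew→North site, Hotel crew→Ridge site, Echo crew→Harbor site = 96 hours.
Every other assignment is strictly worse.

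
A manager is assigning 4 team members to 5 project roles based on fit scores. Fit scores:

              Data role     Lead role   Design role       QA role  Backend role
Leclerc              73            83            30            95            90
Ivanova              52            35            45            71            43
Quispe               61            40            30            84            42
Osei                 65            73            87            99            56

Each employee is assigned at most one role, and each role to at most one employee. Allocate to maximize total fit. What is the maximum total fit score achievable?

Optimal: Leclerc→Backend role (90 pts), Ivanova→Data role (52 pts), Quispe→QA role (84 pts), Osei→Design role (87 pts) — total 90+52+84+87 = 313 pts.
Column-greedy (each role in turn goes to its best remaining employee) gives 275 pts, worse by 38.
Next-best assignment: Leclerc→Backend role, Ivanova→QA role, Quispe→Data role, Osei→Design role = 309 pts.
Swapping Leclerc↔Osei (Leclerc→Design role 30 pts, Osei→Backend role 56 pts) loses 91.

Maximum total: 313 pts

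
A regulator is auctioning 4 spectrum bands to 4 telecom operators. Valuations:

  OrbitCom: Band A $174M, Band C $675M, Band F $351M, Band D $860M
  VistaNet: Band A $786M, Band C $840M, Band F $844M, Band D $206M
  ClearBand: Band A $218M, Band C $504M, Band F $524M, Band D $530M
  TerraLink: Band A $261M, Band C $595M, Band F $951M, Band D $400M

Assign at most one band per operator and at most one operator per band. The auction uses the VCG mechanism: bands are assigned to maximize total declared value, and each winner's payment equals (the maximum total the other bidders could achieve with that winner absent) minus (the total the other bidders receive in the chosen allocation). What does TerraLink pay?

TerraLink pays $74M.

Efficient allocation: OrbitCom→Band D ($860M), VistaNet→Band A ($786M), ClearBand→Band C ($504M), TerraLink→Band F ($951M); total welfare W = $3101M.
TerraLink receives Band F at value $951M, so the others get W − 951 = $2150M.
Without TerraLink: best allocation of the remaining 3 bidders over all 4 bands is OrbitCom→Band D ($860M), VistaNet→Band C ($840M), ClearBand→Band F ($524M), total $2224M.
VCG payment = (others' best without TerraLink) − (others' welfare with TerraLink) = 2224 − 2150 = $74M.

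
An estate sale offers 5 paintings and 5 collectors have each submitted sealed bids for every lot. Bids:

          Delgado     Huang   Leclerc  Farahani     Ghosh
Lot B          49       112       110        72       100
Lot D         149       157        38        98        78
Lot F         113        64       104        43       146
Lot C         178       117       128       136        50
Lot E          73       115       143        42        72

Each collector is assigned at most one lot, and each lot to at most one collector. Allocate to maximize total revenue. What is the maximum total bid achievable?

This is a one-to-one assignment (maximum-weight bipartite matching).
Optimal: Delgado→Lot C ($178), Huang→Lot D ($157), Leclerc→Lot E ($143), Farahani→Lot B ($72), Ghosh→Lot F ($146) — total 178+157+143+72+146 = $696.
Column-greedy (each lot in turn goes to its best remaining collector) gives $686, worse by 10.
Next-best assignment: Delgado→Lot D, Huang→Lot B, Leclerc→Lot E, Farahani→Lot C, Ghosh→Lot F = $686.

Maximum total: $696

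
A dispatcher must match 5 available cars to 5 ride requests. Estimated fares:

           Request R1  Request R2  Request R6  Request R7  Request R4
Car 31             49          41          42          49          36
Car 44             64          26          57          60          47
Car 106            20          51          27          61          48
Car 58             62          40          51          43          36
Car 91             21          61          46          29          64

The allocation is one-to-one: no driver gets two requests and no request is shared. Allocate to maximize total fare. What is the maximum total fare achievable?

This is the linear assignment problem.
Optimal: Car 31→Request R2 ($41), Car 44→Request R6 ($57), Car 106→Request R7 ($61), Car 58→Request R1 ($62), Car 91→Request R4 ($64) — total 41+57+61+62+64 = $285.

Maximum total: $285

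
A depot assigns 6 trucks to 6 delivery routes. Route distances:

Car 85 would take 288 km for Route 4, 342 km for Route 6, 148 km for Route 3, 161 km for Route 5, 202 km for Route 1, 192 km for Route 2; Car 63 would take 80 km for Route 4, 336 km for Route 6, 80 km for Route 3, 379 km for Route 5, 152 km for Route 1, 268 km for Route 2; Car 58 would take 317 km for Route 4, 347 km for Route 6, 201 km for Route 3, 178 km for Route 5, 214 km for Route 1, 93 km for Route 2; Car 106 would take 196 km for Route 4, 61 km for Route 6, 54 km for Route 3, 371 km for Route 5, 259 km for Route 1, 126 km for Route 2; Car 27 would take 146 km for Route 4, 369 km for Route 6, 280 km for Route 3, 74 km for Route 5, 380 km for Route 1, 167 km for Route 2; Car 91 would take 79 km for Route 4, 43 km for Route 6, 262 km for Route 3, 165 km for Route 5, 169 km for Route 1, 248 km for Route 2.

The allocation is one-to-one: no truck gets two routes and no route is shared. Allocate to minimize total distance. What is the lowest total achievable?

Min total: 546 km

Optimal: Car 85→Route 1 (202 km), Car 63→Route 4 (80 km), Car 58→Route 2 (93 km), Car 106→Route 3 (54 km), Car 27→Route 5 (74 km), Car 91→Route 6 (43 km) — total 202+80+93+54+74+43 = 546 km.
Column-greedy (each route in turn goes to its cheapest remaining truck) gives 589 km, worse by 43.
Next-best assignment: Car 85→Route 1, Car 63→Route 3, Car 58→Route 2, Car 106→Route 6, Car 27→Route 5, Car 91→Route 4 = 589 km.
Every other assignment is strictly worse.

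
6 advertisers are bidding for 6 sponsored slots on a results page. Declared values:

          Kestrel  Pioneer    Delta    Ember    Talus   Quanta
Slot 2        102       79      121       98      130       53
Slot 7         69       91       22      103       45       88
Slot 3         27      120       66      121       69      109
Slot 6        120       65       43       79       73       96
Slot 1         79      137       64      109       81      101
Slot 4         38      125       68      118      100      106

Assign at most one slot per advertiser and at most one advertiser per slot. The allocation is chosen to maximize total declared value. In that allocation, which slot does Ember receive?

Ember receives Slot 7.

Treat this as an assignment problem: match each advertiser to one slot.
Optimal: Kestrel→Slot 6 ($120), Pioneer→Slot 1 ($137), Delta→Slot 2 ($121), Ember→Slot 7 ($103), Talus→Slot 4 ($100), Quanta→Slot 3 ($109) — total 120+137+121+103+100+109 = $690.
No other one-to-one assignment exceeds $690.
Ember's own top slot is Slot 3 ($121), but forcing Ember→Slot 3 and reassigning the rest optimally gives only $687 — worse by 3.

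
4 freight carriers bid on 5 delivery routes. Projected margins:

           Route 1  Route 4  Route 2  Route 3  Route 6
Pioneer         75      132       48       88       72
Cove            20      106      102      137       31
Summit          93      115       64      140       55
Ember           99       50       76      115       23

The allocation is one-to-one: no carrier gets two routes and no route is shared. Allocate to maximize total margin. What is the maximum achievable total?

Max total: $473k

Optimal: Pioneer→Route 4 ($132k), Cove→Route 2 ($102k), Summit→Route 3 ($140k), Ember→Route 1 ($99k) — total 132+102+140+99 = $473k.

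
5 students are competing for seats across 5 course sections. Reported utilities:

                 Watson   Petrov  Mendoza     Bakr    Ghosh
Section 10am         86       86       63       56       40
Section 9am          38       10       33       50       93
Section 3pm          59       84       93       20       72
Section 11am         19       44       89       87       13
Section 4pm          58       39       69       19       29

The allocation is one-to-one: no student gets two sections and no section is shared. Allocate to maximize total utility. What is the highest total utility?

Max total: 419 points

Optimal: Watson→Section 10am (86 points), Petrov→Section 3pm (84 points), Mendoza→Section 4pm (69 points), Bakr→Section 11am (87 points), Ghosh→Section 9am (93 points) — total 86+84+69+87+93 = 419 points.
Row-greedy (each student in turn takes its best remaining section) gives 338 points, worse by 81.
Swapping Petrov↔Mendoza (Petrov→Section 4pm 39 points, Mendoza→Section 3pm 93 points) loses 21.
No other one-to-one assignment exceeds 419 points.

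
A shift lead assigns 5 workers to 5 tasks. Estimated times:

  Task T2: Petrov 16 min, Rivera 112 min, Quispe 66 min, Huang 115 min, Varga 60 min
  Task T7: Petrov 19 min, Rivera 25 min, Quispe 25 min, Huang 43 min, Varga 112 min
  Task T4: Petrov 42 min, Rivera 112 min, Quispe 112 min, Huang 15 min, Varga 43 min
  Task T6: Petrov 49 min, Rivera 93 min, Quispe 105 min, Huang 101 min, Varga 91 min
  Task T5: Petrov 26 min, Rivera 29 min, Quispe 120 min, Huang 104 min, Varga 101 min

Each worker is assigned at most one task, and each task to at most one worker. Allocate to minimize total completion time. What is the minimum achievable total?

Minimum total: 176 min

This is the linear assignment problem.
Optimal: Petrov→Task T2 (16 min), Rivera→Task T5 (29 min), Quispe→Task T7 (25 min), Huang→Task T4 (15 min), Varga→Task T6 (91 min) — total 16+29+25+15+91 = 176 min.
Min-entry greedy (repeatedly take the single cheapest remaining cell) gives 267 min, worse by 91.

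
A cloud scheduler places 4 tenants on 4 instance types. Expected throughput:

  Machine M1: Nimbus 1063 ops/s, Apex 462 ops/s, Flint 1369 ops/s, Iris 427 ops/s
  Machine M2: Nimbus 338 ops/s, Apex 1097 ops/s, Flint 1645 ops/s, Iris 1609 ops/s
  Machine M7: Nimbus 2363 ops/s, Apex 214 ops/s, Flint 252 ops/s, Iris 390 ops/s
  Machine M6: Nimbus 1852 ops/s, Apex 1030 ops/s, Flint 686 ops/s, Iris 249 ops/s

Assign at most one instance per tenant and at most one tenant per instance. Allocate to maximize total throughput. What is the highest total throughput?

This is a one-to-one assignment (maximum-weight bipartite matching).
Optimal: Nimbus→Machine M7 (2363 ops/s), Apex→Machine M6 (1030 ops/s), Flint→Machine M1 (1369 ops/s), Iris→Machine M2 (1609 ops/s) — total 2363+1030+1369+1609 = 6371 ops/s.
Max-entry greedy (repeatedly take the single best remaining cell) gives 5465 ops/s, worse by 906.
Next-best assignment: Nimbus→Machine M7, Apex→Machine M6, Flint→Machine M2, Iris→Machine M1 = 5465 ops/s.
Every other assignment is strictly worse.

Max total: 6371 ops/s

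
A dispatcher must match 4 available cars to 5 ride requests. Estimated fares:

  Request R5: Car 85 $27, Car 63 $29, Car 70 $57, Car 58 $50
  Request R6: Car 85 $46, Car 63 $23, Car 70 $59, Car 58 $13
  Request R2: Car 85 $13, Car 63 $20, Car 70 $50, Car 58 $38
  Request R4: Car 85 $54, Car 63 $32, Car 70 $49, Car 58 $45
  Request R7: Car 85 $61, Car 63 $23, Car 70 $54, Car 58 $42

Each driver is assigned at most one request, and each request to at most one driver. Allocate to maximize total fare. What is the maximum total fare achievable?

Maximum total: $202

Optimal: Car 85→Request R7 ($61), Car 63→Request R4 ($32), Car 70→Request R6 ($59), Car 58→Request R5 ($50) — total 61+32+59+50 = $202.
Column-greedy (each request in turn goes to its best remaining driver) gives $173, worse by 29.
Swapping Car 85↔Car 63 (Car 85→Request R4 $54, Car 63→Request R7 $23) loses 16.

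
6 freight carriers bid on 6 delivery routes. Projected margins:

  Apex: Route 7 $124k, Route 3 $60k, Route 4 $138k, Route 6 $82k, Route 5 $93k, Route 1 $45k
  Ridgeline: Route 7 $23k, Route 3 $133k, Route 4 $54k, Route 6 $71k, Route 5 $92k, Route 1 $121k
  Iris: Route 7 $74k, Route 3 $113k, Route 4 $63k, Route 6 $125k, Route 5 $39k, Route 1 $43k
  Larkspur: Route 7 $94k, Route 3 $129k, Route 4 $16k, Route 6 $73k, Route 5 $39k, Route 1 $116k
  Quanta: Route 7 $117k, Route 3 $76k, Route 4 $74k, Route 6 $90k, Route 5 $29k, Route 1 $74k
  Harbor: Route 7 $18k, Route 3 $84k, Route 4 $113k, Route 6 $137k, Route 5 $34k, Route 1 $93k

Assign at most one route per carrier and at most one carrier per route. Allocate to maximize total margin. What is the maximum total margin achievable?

Optimal: Apex→Route 4 ($138k), Ridgeline→Route 5 ($92k), Iris→Route 3 ($113k), Larkspur→Route 1 ($116k), Quanta→Route 7 ($117k), Harbor→Route 6 ($137k) — total 138+92+113+116+117+137 = $713k.
Column-greedy (each route in turn goes to its best remaining carrier) gives $608k, worse by 105.
Swapping Harbor↔Apex (Harbor→Route 4 $113k, Apex→Route 6 $82k) loses 80.

Max total: $713k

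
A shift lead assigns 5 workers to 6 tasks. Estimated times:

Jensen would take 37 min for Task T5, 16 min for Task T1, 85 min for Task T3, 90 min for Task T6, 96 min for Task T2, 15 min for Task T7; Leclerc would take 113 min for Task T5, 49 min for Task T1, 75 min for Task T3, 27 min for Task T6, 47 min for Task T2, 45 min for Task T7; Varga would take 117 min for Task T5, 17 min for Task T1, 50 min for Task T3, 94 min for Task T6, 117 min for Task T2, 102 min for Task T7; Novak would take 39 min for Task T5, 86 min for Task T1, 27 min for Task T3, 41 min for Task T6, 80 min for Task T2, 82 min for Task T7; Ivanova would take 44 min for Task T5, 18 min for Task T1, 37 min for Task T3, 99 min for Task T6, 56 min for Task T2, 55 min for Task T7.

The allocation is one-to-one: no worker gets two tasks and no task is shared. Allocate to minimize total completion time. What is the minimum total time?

Minimum total: 130 min

Optimal: Jensen→Task T7 (15 min), Leclerc→Task T6 (27 min), Varga→Task T1 (17 min), Novak→Task T3 (27 min), Ivanova→Task T5 (44 min) — total 15+27+17+27+44 = 130 min.
Column-greedy (each task in turn goes to its cheapest remaining worker) gives 164 min, worse by 34.
No other one-to-one assignment undercuts 130 min.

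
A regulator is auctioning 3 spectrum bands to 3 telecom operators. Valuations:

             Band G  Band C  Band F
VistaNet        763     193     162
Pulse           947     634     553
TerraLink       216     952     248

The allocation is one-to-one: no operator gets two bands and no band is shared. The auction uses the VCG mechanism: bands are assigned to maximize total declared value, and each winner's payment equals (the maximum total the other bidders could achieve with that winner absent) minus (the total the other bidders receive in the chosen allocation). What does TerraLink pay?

Efficient allocation: VistaNet→Band G ($763M), Pulse→Band F ($553M), TerraLink→Band C ($952M); total welfare W = $2268M.
TerraLink receives Band C at value $952M, so the others get W − 952 = $1316M.
Without TerraLink: best allocation of the remaining 2 bidders over all 3 bands is VistaNet→Band G ($763M), Pulse→Band C ($634M), total $1397M.
VCG payment = (others' best without TerraLink) − (others' welfare with TerraLink) = 1397 − 1316 = $81M.

TerraLink pays $81M.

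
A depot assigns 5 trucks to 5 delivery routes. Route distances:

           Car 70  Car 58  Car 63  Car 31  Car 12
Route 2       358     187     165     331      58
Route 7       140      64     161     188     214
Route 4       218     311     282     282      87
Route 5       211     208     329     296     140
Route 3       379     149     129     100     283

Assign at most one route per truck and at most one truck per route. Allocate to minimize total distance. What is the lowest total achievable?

Min total: 627 km

Optimal: Car 70→Route 5 (211 km), Car 58→Route 7 (64 km), Car 63→Route 2 (165 km), Car 31→Route 3 (100 km), Car 12→Route 4 (87 km) — total 211+64+165+100+87 = 627 km.
Min-entry greedy (repeatedly take the single cheapest remaining cell) gives 715 km, worse by 88.
Checked against all permutations: 627 km is optimal.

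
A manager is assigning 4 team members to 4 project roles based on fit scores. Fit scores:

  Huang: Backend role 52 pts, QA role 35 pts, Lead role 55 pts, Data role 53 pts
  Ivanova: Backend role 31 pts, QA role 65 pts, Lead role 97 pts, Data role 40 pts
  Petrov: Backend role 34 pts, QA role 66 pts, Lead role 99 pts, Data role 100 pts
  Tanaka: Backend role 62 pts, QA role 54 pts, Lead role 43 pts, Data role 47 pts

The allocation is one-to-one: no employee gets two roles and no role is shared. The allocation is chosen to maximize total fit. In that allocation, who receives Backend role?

Optimal: Huang→Backend role (52 pts), Ivanova→Lead role (97 pts), Petrov→Data role (100 pts), Tanaka→QA role (54 pts) — total 52+97+100+54 = 303 pts.
Row-greedy (each employee in turn takes its best remaining role) gives 282 pts, worse by 21.
Next-best assignment: Huang→QA role, Ivanova→Lead role, Petrov→Data role, Tanaka→Backend role = 294 pts.
Huang's own top role is Lead role (55 pts), but forcing Huang→Lead role and reassigning the rest optimally gives only 282 pts — worse by 21.

Huang receives Backend role.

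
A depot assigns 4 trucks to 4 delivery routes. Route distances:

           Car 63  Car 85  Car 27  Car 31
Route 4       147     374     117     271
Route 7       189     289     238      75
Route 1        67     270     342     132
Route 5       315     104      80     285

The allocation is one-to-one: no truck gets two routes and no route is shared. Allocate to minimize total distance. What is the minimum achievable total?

Optimal: Car 63→Route 1 (67 km), Car 85→Route 5 (104 km), Car 27→Route 4 (117 km), Car 31→Route 7 (75 km) — total 67+104+117+75 = 363 km.
Min-entry greedy (repeatedly take the single cheapest remaining cell) gives 596 km, worse by 233.

Min total: 363 km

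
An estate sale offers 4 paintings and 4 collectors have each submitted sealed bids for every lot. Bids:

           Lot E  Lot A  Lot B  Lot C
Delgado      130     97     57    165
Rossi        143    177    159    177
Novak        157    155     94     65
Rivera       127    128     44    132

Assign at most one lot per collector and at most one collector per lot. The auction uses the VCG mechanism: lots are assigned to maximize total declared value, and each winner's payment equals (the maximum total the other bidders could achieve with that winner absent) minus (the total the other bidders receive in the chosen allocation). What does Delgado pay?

Efficient allocation: Delgado→Lot C ($165), Rossi→Lot B ($159), Novak→Lot E ($157), Rivera→Lot A ($128); total welfare W = $609.
Delgado receives Lot C at value $165, so the others get W − 165 = $444.
Without Delgado: best allocation of the remaining 3 bidders over all 4 lots is Rossi→Lot A ($177), Novak→Lot E ($157), Rivera→Lot C ($132), total $466.
VCG payment = (others' best without Delgado) − (others' welfare with Delgado) = 466 − 444 = $22.

Delgado pays $22.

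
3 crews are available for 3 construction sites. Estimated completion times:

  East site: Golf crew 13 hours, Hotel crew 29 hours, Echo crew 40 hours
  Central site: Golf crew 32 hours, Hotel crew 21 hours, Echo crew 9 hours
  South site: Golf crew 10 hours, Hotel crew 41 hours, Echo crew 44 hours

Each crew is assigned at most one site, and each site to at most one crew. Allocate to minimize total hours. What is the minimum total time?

Optimal: Golf crew→South site (10 hours), Hotel crew→East site (29 hours), Echo crew→Central site (9 hours) — total 10+29+9 = 48 hours.
Column-greedy (each site in turn goes to its cheapest remaining crew) gives 63 hours, worse by 15.
Next-best assignment: Golf crew→East site, Hotel crew→South site, Echo crew→Central site = 63 hours.

Min total: 48 hours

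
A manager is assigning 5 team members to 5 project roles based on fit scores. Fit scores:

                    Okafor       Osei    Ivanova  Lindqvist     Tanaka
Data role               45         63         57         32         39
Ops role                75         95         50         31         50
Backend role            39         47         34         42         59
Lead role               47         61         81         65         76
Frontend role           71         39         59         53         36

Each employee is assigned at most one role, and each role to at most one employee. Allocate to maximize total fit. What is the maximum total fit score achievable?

Maximum total: 347 pts

Treat this as an assignment problem: match each employee to one role.
Optimal: Okafor→Frontend role (71 pts), Osei→Ops role (95 pts), Ivanova→Data role (57 pts), Lindqvist→Lead role (65 pts), Tanaka→Backend role (59 pts) — total 71+95+57+65+59 = 347 pts.
Row-greedy (each employee in turn takes its best remaining role) gives 331 pts, worse by 16.
Next-best assignment: Okafor→Frontend role, Osei→Ops role, Ivanova→Data role, Lindqvist→Backend role, Tanaka→Lead role = 341 pts.
Checked against all permutations: 347 pts is optimal.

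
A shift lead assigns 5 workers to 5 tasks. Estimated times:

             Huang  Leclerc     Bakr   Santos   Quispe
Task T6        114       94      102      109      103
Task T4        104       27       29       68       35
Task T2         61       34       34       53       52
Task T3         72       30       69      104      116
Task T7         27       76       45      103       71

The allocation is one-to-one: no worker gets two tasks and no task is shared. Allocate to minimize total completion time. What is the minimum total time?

Minimum total: 235 min

Optimal: Huang→Task T7 (27 min), Leclerc→Task T3 (30 min), Bakr→Task T2 (34 min), Santos→Task T6 (109 min), Quispe→Task T4 (35 min) — total 27+30+34+109+35 = 235 min.
Column-greedy (each task in turn goes to its cheapest remaining worker) gives 350 min, worse by 115.
Checked against all permutations: 235 min is optimal.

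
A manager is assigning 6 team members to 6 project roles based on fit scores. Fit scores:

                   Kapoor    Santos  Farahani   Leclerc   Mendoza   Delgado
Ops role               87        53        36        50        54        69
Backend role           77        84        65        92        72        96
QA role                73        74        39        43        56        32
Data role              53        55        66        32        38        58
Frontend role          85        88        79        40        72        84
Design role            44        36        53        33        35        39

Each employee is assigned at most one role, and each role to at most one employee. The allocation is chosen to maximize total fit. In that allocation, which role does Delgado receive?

Delgado receives Frontend role.

Optimal: Kapoor→Ops role (87 pts), Santos→QA role (74 pts), Farahani→Data role (66 pts), Leclerc→Backend role (92 pts), Mendoza→Design role (35 pts), Delgado→Frontend role (84 pts) — total 87+74+66+92+35+84 = 438 pts.
Max-entry greedy (repeatedly take the single best remaining cell) gives 426 pts, worse by 12.
Next-best assignment: Kapoor→Ops role, Santos→QA role, Farahani→Design role, Leclerc→Backend role, Mendoza→Frontend role, Delgado→Data role = 436 pts.
Every other assignment is strictly worse.
Delgado's own top role is Backend role (96 pts), but forcing Delgado→Backend role and reassigning the rest optimally gives only 428 pts — worse by 10.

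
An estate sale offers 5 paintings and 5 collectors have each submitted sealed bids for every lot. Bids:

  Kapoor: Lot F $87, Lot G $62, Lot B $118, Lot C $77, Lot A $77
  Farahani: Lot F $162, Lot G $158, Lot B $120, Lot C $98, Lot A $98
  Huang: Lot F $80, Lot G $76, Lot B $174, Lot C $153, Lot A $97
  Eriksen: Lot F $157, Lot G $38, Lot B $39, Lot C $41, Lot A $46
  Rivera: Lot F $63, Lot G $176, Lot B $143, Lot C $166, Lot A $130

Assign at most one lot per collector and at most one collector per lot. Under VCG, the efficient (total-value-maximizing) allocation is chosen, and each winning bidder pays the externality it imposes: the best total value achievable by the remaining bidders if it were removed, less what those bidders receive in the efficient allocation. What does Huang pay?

Efficient allocation: Kapoor→Lot A ($77), Farahani→Lot G ($158), Huang→Lot B ($174), Eriksen→Lot F ($157), Rivera→Lot C ($166); total welfare W = $732.
Huang receives Lot B at value $174, so the others get W − 174 = $558.
Without Huang: best allocation of the remaining 4 bidders over all 5 lots is Kapoor→Lot B ($118), Farahani→Lot G ($158), Eriksen→Lot F ($157), Rivera→Lot C ($166), total $599.
VCG payment = (others' best without Huang) − (others' welfare with Huang) = 599 − 558 = $41.

Huang pays $41.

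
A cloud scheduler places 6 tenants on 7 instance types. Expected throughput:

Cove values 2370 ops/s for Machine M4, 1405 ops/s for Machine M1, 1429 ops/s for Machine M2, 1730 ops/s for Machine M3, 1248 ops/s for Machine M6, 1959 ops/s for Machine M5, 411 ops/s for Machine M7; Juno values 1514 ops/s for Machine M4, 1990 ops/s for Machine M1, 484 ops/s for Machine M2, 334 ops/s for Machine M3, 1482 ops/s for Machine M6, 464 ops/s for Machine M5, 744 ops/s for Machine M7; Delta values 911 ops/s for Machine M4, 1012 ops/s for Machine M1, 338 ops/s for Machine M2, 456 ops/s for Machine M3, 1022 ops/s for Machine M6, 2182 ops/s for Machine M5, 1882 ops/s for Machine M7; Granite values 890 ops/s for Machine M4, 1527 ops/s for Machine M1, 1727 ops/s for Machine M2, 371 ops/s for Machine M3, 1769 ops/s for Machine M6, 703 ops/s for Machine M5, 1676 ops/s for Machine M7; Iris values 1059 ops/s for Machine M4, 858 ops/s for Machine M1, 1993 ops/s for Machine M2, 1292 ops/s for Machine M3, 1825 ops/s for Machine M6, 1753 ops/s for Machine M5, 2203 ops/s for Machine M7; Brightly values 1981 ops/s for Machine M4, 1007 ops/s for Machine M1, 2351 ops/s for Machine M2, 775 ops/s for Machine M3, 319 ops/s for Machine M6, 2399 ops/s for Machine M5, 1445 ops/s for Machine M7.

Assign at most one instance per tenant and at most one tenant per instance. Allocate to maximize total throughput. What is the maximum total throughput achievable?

This is a one-to-one assignment (maximum-weight bipartite matching).
Optimal: Cove→Machine M4 (2370 ops/s), Juno→Machine M1 (1990 ops/s), Delta→Machine M5 (2182 ops/s), Granite→Machine M6 (1769 ops/s), Iris→Machine M7 (2203 ops/s), Brightly→Machine M2 (2351 ops/s) — total 2370+1990+2182+1769+2203+2351 = 12865 ops/s.
Max-entry greedy (repeatedly take the single best remaining cell) gives 11187 ops/s, worse by 1678.

Max total: 12865 ops/s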